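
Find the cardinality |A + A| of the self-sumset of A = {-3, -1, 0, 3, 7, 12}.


A + A = {a + a' : a, a' ∈ A}; |A| = 6.
General bounds: 2|A| - 1 ≤ |A + A| ≤ |A|(|A|+1)/2, i.e. 11 ≤ |A + A| ≤ 21.
Lower bound 2|A|-1 is attained iff A is an arithmetic progression.
Enumerate sums a + a' for a ≤ a' (symmetric, so this suffices):
a = -3: -3+-3=-6, -3+-1=-4, -3+0=-3, -3+3=0, -3+7=4, -3+12=9
a = -1: -1+-1=-2, -1+0=-1, -1+3=2, -1+7=6, -1+12=11
a = 0: 0+0=0, 0+3=3, 0+7=7, 0+12=12
a = 3: 3+3=6, 3+7=10, 3+12=15
a = 7: 7+7=14, 7+12=19
a = 12: 12+12=24
Distinct sums: {-6, -4, -3, -2, -1, 0, 2, 3, 4, 6, 7, 9, 10, 11, 12, 14, 15, 19, 24}
|A + A| = 19

|A + A| = 19


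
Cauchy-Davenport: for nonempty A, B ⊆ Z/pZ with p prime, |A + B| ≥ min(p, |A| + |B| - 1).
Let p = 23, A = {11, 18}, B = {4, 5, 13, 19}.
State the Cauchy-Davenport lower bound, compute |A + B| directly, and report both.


Cauchy-Davenport: |A + B| ≥ min(p, |A| + |B| - 1) for A, B nonempty in Z/pZ.
|A| = 2, |B| = 4, p = 23.
CD lower bound = min(23, 2 + 4 - 1) = min(23, 5) = 5.
Compute A + B mod 23 directly:
a = 11: 11+4=15, 11+5=16, 11+13=1, 11+19=7
a = 18: 18+4=22, 18+5=0, 18+13=8, 18+19=14
A + B = {0, 1, 7, 8, 14, 15, 16, 22}, so |A + B| = 8.
Verify: 8 ≥ 5? Yes ✓.

CD lower bound = 5, actual |A + B| = 8.


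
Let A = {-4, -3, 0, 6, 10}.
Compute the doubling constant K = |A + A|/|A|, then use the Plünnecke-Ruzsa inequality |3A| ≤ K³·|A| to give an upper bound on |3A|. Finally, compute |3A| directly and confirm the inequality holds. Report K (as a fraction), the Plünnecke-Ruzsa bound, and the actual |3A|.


|A| = 5.
Step 1: Compute A + A by enumerating all 25 pairs.
A + A = {-8, -7, -6, -4, -3, 0, 2, 3, 6, 7, 10, 12, 16, 20}, so |A + A| = 14.
Step 2: Doubling constant K = |A + A|/|A| = 14/5 = 14/5 ≈ 2.8000.
Step 3: Plünnecke-Ruzsa gives |3A| ≤ K³·|A| = (2.8000)³ · 5 ≈ 109.7600.
Step 4: Compute 3A = A + A + A directly by enumerating all triples (a,b,c) ∈ A³; |3A| = 29.
Step 5: Check 29 ≤ 109.7600? Yes ✓.

K = 14/5, Plünnecke-Ruzsa bound K³|A| ≈ 109.7600, |3A| = 29, inequality holds.


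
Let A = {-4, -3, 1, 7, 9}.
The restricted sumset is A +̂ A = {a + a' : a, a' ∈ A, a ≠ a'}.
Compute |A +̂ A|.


Restricted sumset: A +̂ A = {a + a' : a ∈ A, a' ∈ A, a ≠ a'}.
Equivalently, take A + A and drop any sum 2a that is achievable ONLY as a + a for a ∈ A (i.e. sums representable only with equal summands).
Enumerate pairs (a, a') with a < a' (symmetric, so each unordered pair gives one sum; this covers all a ≠ a'):
  -4 + -3 = -7
  -4 + 1 = -3
  -4 + 7 = 3
  -4 + 9 = 5
  -3 + 1 = -2
  -3 + 7 = 4
  -3 + 9 = 6
  1 + 7 = 8
  1 + 9 = 10
  7 + 9 = 16
Collected distinct sums: {-7, -3, -2, 3, 4, 5, 6, 8, 10, 16}
|A +̂ A| = 10
(Reference bound: |A +̂ A| ≥ 2|A| - 3 for |A| ≥ 2, with |A| = 5 giving ≥ 7.)

|A +̂ A| = 10


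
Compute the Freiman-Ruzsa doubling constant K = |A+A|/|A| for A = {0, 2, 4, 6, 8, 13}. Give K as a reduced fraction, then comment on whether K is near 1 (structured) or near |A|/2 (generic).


|A| = 6.
Compute A + A by enumerating all 36 pairs.
A + A = {0, 2, 4, 6, 8, 10, 12, 13, 14, 15, 16, 17, 19, 21, 26}, so |A + A| = 15.
K = |A + A| / |A| = 15/6 = 5/2 ≈ 2.5000.
Reference: AP of size 6 gives K = 11/6 ≈ 1.8333; a fully generic set of size 6 gives K ≈ 3.5000.

|A| = 6, |A + A| = 15, K = 15/6 = 5/2.


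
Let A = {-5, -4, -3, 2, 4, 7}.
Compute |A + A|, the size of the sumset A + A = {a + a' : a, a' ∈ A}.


A + A = {a + a' : a, a' ∈ A}; |A| = 6.
General bounds: 2|A| - 1 ≤ |A + A| ≤ |A|(|A|+1)/2, i.e. 11 ≤ |A + A| ≤ 21.
Lower bound 2|A|-1 is attained iff A is an arithmetic progression.
Enumerate sums a + a' for a ≤ a' (symmetric, so this suffices):
a = -5: -5+-5=-10, -5+-4=-9, -5+-3=-8, -5+2=-3, -5+4=-1, -5+7=2
a = -4: -4+-4=-8, -4+-3=-7, -4+2=-2, -4+4=0, -4+7=3
a = -3: -3+-3=-6, -3+2=-1, -3+4=1, -3+7=4
a = 2: 2+2=4, 2+4=6, 2+7=9
a = 4: 4+4=8, 4+7=11
a = 7: 7+7=14
Distinct sums: {-10, -9, -8, -7, -6, -3, -2, -1, 0, 1, 2, 3, 4, 6, 8, 9, 11, 14}
|A + A| = 18

|A + A| = 18


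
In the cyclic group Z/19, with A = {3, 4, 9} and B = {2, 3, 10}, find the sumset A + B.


Work in Z/19Z: reduce every sum a + b modulo 19.
Enumerate all 9 pairs:
a = 3: 3+2=5, 3+3=6, 3+10=13
a = 4: 4+2=6, 4+3=7, 4+10=14
a = 9: 9+2=11, 9+3=12, 9+10=0
Distinct residues collected: {0, 5, 6, 7, 11, 12, 13, 14}
|A + B| = 8 (out of 19 total residues).

A + B = {0, 5, 6, 7, 11, 12, 13, 14}


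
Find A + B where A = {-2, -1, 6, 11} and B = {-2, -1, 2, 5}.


A + B = {a + b : a ∈ A, b ∈ B}.
Enumerate all |A|·|B| = 4·4 = 16 pairs (a, b) and collect distinct sums.
a = -2: -2+-2=-4, -2+-1=-3, -2+2=0, -2+5=3
a = -1: -1+-2=-3, -1+-1=-2, -1+2=1, -1+5=4
a = 6: 6+-2=4, 6+-1=5, 6+2=8, 6+5=11
a = 11: 11+-2=9, 11+-1=10, 11+2=13, 11+5=16
Collecting distinct sums: A + B = {-4, -3, -2, 0, 1, 3, 4, 5, 8, 9, 10, 11, 13, 16}
|A + B| = 14

A + B = {-4, -3, -2, 0, 1, 3, 4, 5, 8, 9, 10, 11, 13, 16}


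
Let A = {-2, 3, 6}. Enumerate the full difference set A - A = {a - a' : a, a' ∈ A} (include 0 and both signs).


A - A = {a - a' : a, a' ∈ A}.
Compute a - a' for each ordered pair (a, a'):
a = -2: -2--2=0, -2-3=-5, -2-6=-8
a = 3: 3--2=5, 3-3=0, 3-6=-3
a = 6: 6--2=8, 6-3=3, 6-6=0
Collecting distinct values (and noting 0 appears from a-a):
A - A = {-8, -5, -3, 0, 3, 5, 8}
|A - A| = 7

A - A = {-8, -5, -3, 0, 3, 5, 8}


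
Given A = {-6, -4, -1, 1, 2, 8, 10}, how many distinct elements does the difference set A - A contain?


A - A = {a - a' : a, a' ∈ A}; |A| = 7.
Bounds: 2|A|-1 ≤ |A - A| ≤ |A|² - |A| + 1, i.e. 13 ≤ |A - A| ≤ 43.
Note: 0 ∈ A - A always (from a - a). The set is symmetric: if d ∈ A - A then -d ∈ A - A.
Enumerate nonzero differences d = a - a' with a > a' (then include -d):
Positive differences: {1, 2, 3, 5, 6, 7, 8, 9, 11, 12, 14, 16}
Full difference set: {0} ∪ (positive diffs) ∪ (negative diffs).
|A - A| = 1 + 2·12 = 25 (matches direct enumeration: 25).

|A - A| = 25


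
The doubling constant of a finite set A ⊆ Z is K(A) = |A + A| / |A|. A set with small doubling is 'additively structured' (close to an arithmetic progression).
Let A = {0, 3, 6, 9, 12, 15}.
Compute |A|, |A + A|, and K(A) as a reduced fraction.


|A| = 6.
Compute A + A by enumerating all 36 pairs.
A + A = {0, 3, 6, 9, 12, 15, 18, 21, 24, 27, 30}, so |A + A| = 11.
K = |A + A| / |A| = 11/6 (already in lowest terms) ≈ 1.8333.
Reference: AP of size 6 gives K = 11/6 ≈ 1.8333; a fully generic set of size 6 gives K ≈ 3.5000.

|A| = 6, |A + A| = 11, K = 11/6.


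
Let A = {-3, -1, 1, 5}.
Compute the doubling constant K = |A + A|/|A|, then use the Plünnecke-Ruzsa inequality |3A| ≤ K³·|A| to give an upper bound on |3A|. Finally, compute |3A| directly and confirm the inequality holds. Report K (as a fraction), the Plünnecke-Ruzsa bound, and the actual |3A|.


|A| = 4.
Step 1: Compute A + A by enumerating all 16 pairs.
A + A = {-6, -4, -2, 0, 2, 4, 6, 10}, so |A + A| = 8.
Step 2: Doubling constant K = |A + A|/|A| = 8/4 = 8/4 ≈ 2.0000.
Step 3: Plünnecke-Ruzsa gives |3A| ≤ K³·|A| = (2.0000)³ · 4 ≈ 32.0000.
Step 4: Compute 3A = A + A + A directly by enumerating all triples (a,b,c) ∈ A³; |3A| = 12.
Step 5: Check 12 ≤ 32.0000? Yes ✓.

K = 8/4, Plünnecke-Ruzsa bound K³|A| ≈ 32.0000, |3A| = 12, inequality holds.


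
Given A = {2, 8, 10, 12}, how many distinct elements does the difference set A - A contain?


A - A = {a - a' : a, a' ∈ A}; |A| = 4.
Bounds: 2|A|-1 ≤ |A - A| ≤ |A|² - |A| + 1, i.e. 7 ≤ |A - A| ≤ 13.
Note: 0 ∈ A - A always (from a - a). The set is symmetric: if d ∈ A - A then -d ∈ A - A.
Enumerate nonzero differences d = a - a' with a > a' (then include -d):
Positive differences: {2, 4, 6, 8, 10}
Full difference set: {0} ∪ (positive diffs) ∪ (negative diffs).
|A - A| = 1 + 2·5 = 11 (matches direct enumeration: 11).

|A - A| = 11


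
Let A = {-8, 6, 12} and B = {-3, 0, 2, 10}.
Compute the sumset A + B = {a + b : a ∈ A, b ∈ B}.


A + B = {a + b : a ∈ A, b ∈ B}.
Enumerate all |A|·|B| = 3·4 = 12 pairs (a, b) and collect distinct sums.
a = -8: -8+-3=-11, -8+0=-8, -8+2=-6, -8+10=2
a = 6: 6+-3=3, 6+0=6, 6+2=8, 6+10=16
a = 12: 12+-3=9, 12+0=12, 12+2=14, 12+10=22
Collecting distinct sums: A + B = {-11, -8, -6, 2, 3, 6, 8, 9, 12, 14, 16, 22}
|A + B| = 12

A + B = {-11, -8, -6, 2, 3, 6, 8, 9, 12, 14, 16, 22}


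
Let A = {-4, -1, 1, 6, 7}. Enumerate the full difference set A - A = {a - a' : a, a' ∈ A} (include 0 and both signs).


A - A = {a - a' : a, a' ∈ A}.
Compute a - a' for each ordered pair (a, a'):
a = -4: -4--4=0, -4--1=-3, -4-1=-5, -4-6=-10, -4-7=-11
a = -1: -1--4=3, -1--1=0, -1-1=-2, -1-6=-7, -1-7=-8
a = 1: 1--4=5, 1--1=2, 1-1=0, 1-6=-5, 1-7=-6
a = 6: 6--4=10, 6--1=7, 6-1=5, 6-6=0, 6-7=-1
a = 7: 7--4=11, 7--1=8, 7-1=6, 7-6=1, 7-7=0
Collecting distinct values (and noting 0 appears from a-a):
A - A = {-11, -10, -8, -7, -6, -5, -3, -2, -1, 0, 1, 2, 3, 5, 6, 7, 8, 10, 11}
|A - A| = 19

A - A = {-11, -10, -8, -7, -6, -5, -3, -2, -1, 0, 1, 2, 3, 5, 6, 7, 8, 10, 11}


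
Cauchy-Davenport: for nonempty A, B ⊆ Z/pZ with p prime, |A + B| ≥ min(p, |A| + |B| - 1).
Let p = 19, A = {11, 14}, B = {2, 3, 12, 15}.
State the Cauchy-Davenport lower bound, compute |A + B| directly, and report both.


Cauchy-Davenport: |A + B| ≥ min(p, |A| + |B| - 1) for A, B nonempty in Z/pZ.
|A| = 2, |B| = 4, p = 19.
CD lower bound = min(19, 2 + 4 - 1) = min(19, 5) = 5.
Compute A + B mod 19 directly:
a = 11: 11+2=13, 11+3=14, 11+12=4, 11+15=7
a = 14: 14+2=16, 14+3=17, 14+12=7, 14+15=10
A + B = {4, 7, 10, 13, 14, 16, 17}, so |A + B| = 7.
Verify: 7 ≥ 5? Yes ✓.

CD lower bound = 5, actual |A + B| = 7.


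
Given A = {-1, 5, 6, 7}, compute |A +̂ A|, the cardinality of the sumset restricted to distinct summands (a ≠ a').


Restricted sumset: A +̂ A = {a + a' : a ∈ A, a' ∈ A, a ≠ a'}.
Equivalently, take A + A and drop any sum 2a that is achievable ONLY as a + a for a ∈ A (i.e. sums representable only with equal summands).
Enumerate pairs (a, a') with a < a' (symmetric, so each unordered pair gives one sum; this covers all a ≠ a'):
  -1 + 5 = 4
  -1 + 6 = 5
  -1 + 7 = 6
  5 + 6 = 11
  5 + 7 = 12
  6 + 7 = 13
Collected distinct sums: {4, 5, 6, 11, 12, 13}
|A +̂ A| = 6
(Reference bound: |A +̂ A| ≥ 2|A| - 3 for |A| ≥ 2, with |A| = 4 giving ≥ 5.)

|A +̂ A| = 6


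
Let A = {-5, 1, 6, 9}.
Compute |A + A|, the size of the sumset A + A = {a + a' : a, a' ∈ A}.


A + A = {a + a' : a, a' ∈ A}; |A| = 4.
General bounds: 2|A| - 1 ≤ |A + A| ≤ |A|(|A|+1)/2, i.e. 7 ≤ |A + A| ≤ 10.
Lower bound 2|A|-1 is attained iff A is an arithmetic progression.
Enumerate sums a + a' for a ≤ a' (symmetric, so this suffices):
a = -5: -5+-5=-10, -5+1=-4, -5+6=1, -5+9=4
a = 1: 1+1=2, 1+6=7, 1+9=10
a = 6: 6+6=12, 6+9=15
a = 9: 9+9=18
Distinct sums: {-10, -4, 1, 2, 4, 7, 10, 12, 15, 18}
|A + A| = 10

|A + A| = 10


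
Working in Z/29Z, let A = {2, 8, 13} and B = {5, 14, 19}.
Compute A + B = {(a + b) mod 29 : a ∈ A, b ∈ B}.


Work in Z/29Z: reduce every sum a + b modulo 29.
Enumerate all 9 pairs:
a = 2: 2+5=7, 2+14=16, 2+19=21
a = 8: 8+5=13, 8+14=22, 8+19=27
a = 13: 13+5=18, 13+14=27, 13+19=3
Distinct residues collected: {3, 7, 13, 16, 18, 21, 22, 27}
|A + B| = 8 (out of 29 total residues).

A + B = {3, 7, 13, 16, 18, 21, 22, 27}


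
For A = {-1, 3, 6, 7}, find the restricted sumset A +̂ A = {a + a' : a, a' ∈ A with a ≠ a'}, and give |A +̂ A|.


Restricted sumset: A +̂ A = {a + a' : a ∈ A, a' ∈ A, a ≠ a'}.
Equivalently, take A + A and drop any sum 2a that is achievable ONLY as a + a for a ∈ A (i.e. sums representable only with equal summands).
Enumerate pairs (a, a') with a < a' (symmetric, so each unordered pair gives one sum; this covers all a ≠ a'):
  -1 + 3 = 2
  -1 + 6 = 5
  -1 + 7 = 6
  3 + 6 = 9
  3 + 7 = 10
  6 + 7 = 13
Collected distinct sums: {2, 5, 6, 9, 10, 13}
|A +̂ A| = 6
(Reference bound: |A +̂ A| ≥ 2|A| - 3 for |A| ≥ 2, with |A| = 4 giving ≥ 5.)

|A +̂ A| = 6


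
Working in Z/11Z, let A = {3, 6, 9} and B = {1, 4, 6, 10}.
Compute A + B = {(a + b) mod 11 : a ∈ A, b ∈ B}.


Work in Z/11Z: reduce every sum a + b modulo 11.
Enumerate all 12 pairs:
a = 3: 3+1=4, 3+4=7, 3+6=9, 3+10=2
a = 6: 6+1=7, 6+4=10, 6+6=1, 6+10=5
a = 9: 9+1=10, 9+4=2, 9+6=4, 9+10=8
Distinct residues collected: {1, 2, 4, 5, 7, 8, 9, 10}
|A + B| = 8 (out of 11 total residues).

A + B = {1, 2, 4, 5, 7, 8, 9, 10}


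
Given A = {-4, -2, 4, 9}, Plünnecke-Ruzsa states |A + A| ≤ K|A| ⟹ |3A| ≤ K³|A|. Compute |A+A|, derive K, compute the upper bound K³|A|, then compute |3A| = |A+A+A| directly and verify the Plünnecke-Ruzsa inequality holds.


|A| = 4.
Step 1: Compute A + A by enumerating all 16 pairs.
A + A = {-8, -6, -4, 0, 2, 5, 7, 8, 13, 18}, so |A + A| = 10.
Step 2: Doubling constant K = |A + A|/|A| = 10/4 = 10/4 ≈ 2.5000.
Step 3: Plünnecke-Ruzsa gives |3A| ≤ K³·|A| = (2.5000)³ · 4 ≈ 62.5000.
Step 4: Compute 3A = A + A + A directly by enumerating all triples (a,b,c) ∈ A³; |3A| = 20.
Step 5: Check 20 ≤ 62.5000? Yes ✓.

K = 10/4, Plünnecke-Ruzsa bound K³|A| ≈ 62.5000, |3A| = 20, inequality holds.


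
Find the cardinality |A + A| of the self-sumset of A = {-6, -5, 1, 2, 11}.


A + A = {a + a' : a, a' ∈ A}; |A| = 5.
General bounds: 2|A| - 1 ≤ |A + A| ≤ |A|(|A|+1)/2, i.e. 9 ≤ |A + A| ≤ 15.
Lower bound 2|A|-1 is attained iff A is an arithmetic progression.
Enumerate sums a + a' for a ≤ a' (symmetric, so this suffices):
a = -6: -6+-6=-12, -6+-5=-11, -6+1=-5, -6+2=-4, -6+11=5
a = -5: -5+-5=-10, -5+1=-4, -5+2=-3, -5+11=6
a = 1: 1+1=2, 1+2=3, 1+11=12
a = 2: 2+2=4, 2+11=13
a = 11: 11+11=22
Distinct sums: {-12, -11, -10, -5, -4, -3, 2, 3, 4, 5, 6, 12, 13, 22}
|A + A| = 14

|A + A| = 14


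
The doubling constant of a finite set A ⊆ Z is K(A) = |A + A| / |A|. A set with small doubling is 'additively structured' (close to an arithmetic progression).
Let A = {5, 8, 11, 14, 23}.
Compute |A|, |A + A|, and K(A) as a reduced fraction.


|A| = 5.
Compute A + A by enumerating all 25 pairs.
A + A = {10, 13, 16, 19, 22, 25, 28, 31, 34, 37, 46}, so |A + A| = 11.
K = |A + A| / |A| = 11/5 (already in lowest terms) ≈ 2.2000.
Reference: AP of size 5 gives K = 9/5 ≈ 1.8000; a fully generic set of size 5 gives K ≈ 3.0000.

|A| = 5, |A + A| = 11, K = 11/5.


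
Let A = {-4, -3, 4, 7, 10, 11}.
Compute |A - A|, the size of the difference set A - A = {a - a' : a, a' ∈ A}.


A - A = {a - a' : a, a' ∈ A}; |A| = 6.
Bounds: 2|A|-1 ≤ |A - A| ≤ |A|² - |A| + 1, i.e. 11 ≤ |A - A| ≤ 31.
Note: 0 ∈ A - A always (from a - a). The set is symmetric: if d ∈ A - A then -d ∈ A - A.
Enumerate nonzero differences d = a - a' with a > a' (then include -d):
Positive differences: {1, 3, 4, 6, 7, 8, 10, 11, 13, 14, 15}
Full difference set: {0} ∪ (positive diffs) ∪ (negative diffs).
|A - A| = 1 + 2·11 = 23 (matches direct enumeration: 23).

|A - A| = 23


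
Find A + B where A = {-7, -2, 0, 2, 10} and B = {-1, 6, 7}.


A + B = {a + b : a ∈ A, b ∈ B}.
Enumerate all |A|·|B| = 5·3 = 15 pairs (a, b) and collect distinct sums.
a = -7: -7+-1=-8, -7+6=-1, -7+7=0
a = -2: -2+-1=-3, -2+6=4, -2+7=5
a = 0: 0+-1=-1, 0+6=6, 0+7=7
a = 2: 2+-1=1, 2+6=8, 2+7=9
a = 10: 10+-1=9, 10+6=16, 10+7=17
Collecting distinct sums: A + B = {-8, -3, -1, 0, 1, 4, 5, 6, 7, 8, 9, 16, 17}
|A + B| = 13

A + B = {-8, -3, -1, 0, 1, 4, 5, 6, 7, 8, 9, 16, 17}


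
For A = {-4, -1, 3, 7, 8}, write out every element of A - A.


A - A = {a - a' : a, a' ∈ A}.
Compute a - a' for each ordered pair (a, a'):
a = -4: -4--4=0, -4--1=-3, -4-3=-7, -4-7=-11, -4-8=-12
a = -1: -1--4=3, -1--1=0, -1-3=-4, -1-7=-8, -1-8=-9
a = 3: 3--4=7, 3--1=4, 3-3=0, 3-7=-4, 3-8=-5
a = 7: 7--4=11, 7--1=8, 7-3=4, 7-7=0, 7-8=-1
a = 8: 8--4=12, 8--1=9, 8-3=5, 8-7=1, 8-8=0
Collecting distinct values (and noting 0 appears from a-a):
A - A = {-12, -11, -9, -8, -7, -5, -4, -3, -1, 0, 1, 3, 4, 5, 7, 8, 9, 11, 12}
|A - A| = 19

A - A = {-12, -11, -9, -8, -7, -5, -4, -3, -1, 0, 1, 3, 4, 5, 7, 8, 9, 11, 12}


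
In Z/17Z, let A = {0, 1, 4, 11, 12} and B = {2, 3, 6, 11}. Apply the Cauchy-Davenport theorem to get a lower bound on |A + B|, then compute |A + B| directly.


Cauchy-Davenport: |A + B| ≥ min(p, |A| + |B| - 1) for A, B nonempty in Z/pZ.
|A| = 5, |B| = 4, p = 17.
CD lower bound = min(17, 5 + 4 - 1) = min(17, 8) = 8.
Compute A + B mod 17 directly:
a = 0: 0+2=2, 0+3=3, 0+6=6, 0+11=11
a = 1: 1+2=3, 1+3=4, 1+6=7, 1+11=12
a = 4: 4+2=6, 4+3=7, 4+6=10, 4+11=15
a = 11: 11+2=13, 11+3=14, 11+6=0, 11+11=5
a = 12: 12+2=14, 12+3=15, 12+6=1, 12+11=6
A + B = {0, 1, 2, 3, 4, 5, 6, 7, 10, 11, 12, 13, 14, 15}, so |A + B| = 14.
Verify: 14 ≥ 8? Yes ✓.

CD lower bound = 8, actual |A + B| = 14.


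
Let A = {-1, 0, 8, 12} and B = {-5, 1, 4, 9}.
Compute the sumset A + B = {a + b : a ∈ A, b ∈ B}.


A + B = {a + b : a ∈ A, b ∈ B}.
Enumerate all |A|·|B| = 4·4 = 16 pairs (a, b) and collect distinct sums.
a = -1: -1+-5=-6, -1+1=0, -1+4=3, -1+9=8
a = 0: 0+-5=-5, 0+1=1, 0+4=4, 0+9=9
a = 8: 8+-5=3, 8+1=9, 8+4=12, 8+9=17
a = 12: 12+-5=7, 12+1=13, 12+4=16, 12+9=21
Collecting distinct sums: A + B = {-6, -5, 0, 1, 3, 4, 7, 8, 9, 12, 13, 16, 17, 21}
|A + B| = 14

A + B = {-6, -5, 0, 1, 3, 4, 7, 8, 9, 12, 13, 16, 17, 21}


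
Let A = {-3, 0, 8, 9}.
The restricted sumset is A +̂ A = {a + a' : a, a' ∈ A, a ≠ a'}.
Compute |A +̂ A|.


Restricted sumset: A +̂ A = {a + a' : a ∈ A, a' ∈ A, a ≠ a'}.
Equivalently, take A + A and drop any sum 2a that is achievable ONLY as a + a for a ∈ A (i.e. sums representable only with equal summands).
Enumerate pairs (a, a') with a < a' (symmetric, so each unordered pair gives one sum; this covers all a ≠ a'):
  -3 + 0 = -3
  -3 + 8 = 5
  -3 + 9 = 6
  0 + 8 = 8
  0 + 9 = 9
  8 + 9 = 17
Collected distinct sums: {-3, 5, 6, 8, 9, 17}
|A +̂ A| = 6
(Reference bound: |A +̂ A| ≥ 2|A| - 3 for |A| ≥ 2, with |A| = 4 giving ≥ 5.)

|A +̂ A| = 6


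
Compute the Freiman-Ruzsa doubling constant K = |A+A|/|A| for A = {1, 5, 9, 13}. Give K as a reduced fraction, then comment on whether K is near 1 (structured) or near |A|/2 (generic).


|A| = 4.
Compute A + A by enumerating all 16 pairs.
A + A = {2, 6, 10, 14, 18, 22, 26}, so |A + A| = 7.
K = |A + A| / |A| = 7/4 (already in lowest terms) ≈ 1.7500.
Reference: AP of size 4 gives K = 7/4 ≈ 1.7500; a fully generic set of size 4 gives K ≈ 2.5000.

|A| = 4, |A + A| = 7, K = 7/4.


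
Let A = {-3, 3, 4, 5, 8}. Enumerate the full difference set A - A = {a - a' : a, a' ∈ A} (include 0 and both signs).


A - A = {a - a' : a, a' ∈ A}.
Compute a - a' for each ordered pair (a, a'):
a = -3: -3--3=0, -3-3=-6, -3-4=-7, -3-5=-8, -3-8=-11
a = 3: 3--3=6, 3-3=0, 3-4=-1, 3-5=-2, 3-8=-5
a = 4: 4--3=7, 4-3=1, 4-4=0, 4-5=-1, 4-8=-4
a = 5: 5--3=8, 5-3=2, 5-4=1, 5-5=0, 5-8=-3
a = 8: 8--3=11, 8-3=5, 8-4=4, 8-5=3, 8-8=0
Collecting distinct values (and noting 0 appears from a-a):
A - A = {-11, -8, -7, -6, -5, -4, -3, -2, -1, 0, 1, 2, 3, 4, 5, 6, 7, 8, 11}
|A - A| = 19

A - A = {-11, -8, -7, -6, -5, -4, -3, -2, -1, 0, 1, 2, 3, 4, 5, 6, 7, 8, 11}


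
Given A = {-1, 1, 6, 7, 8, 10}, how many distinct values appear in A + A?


A + A = {a + a' : a, a' ∈ A}; |A| = 6.
General bounds: 2|A| - 1 ≤ |A + A| ≤ |A|(|A|+1)/2, i.e. 11 ≤ |A + A| ≤ 21.
Lower bound 2|A|-1 is attained iff A is an arithmetic progression.
Enumerate sums a + a' for a ≤ a' (symmetric, so this suffices):
a = -1: -1+-1=-2, -1+1=0, -1+6=5, -1+7=6, -1+8=7, -1+10=9
a = 1: 1+1=2, 1+6=7, 1+7=8, 1+8=9, 1+10=11
a = 6: 6+6=12, 6+7=13, 6+8=14, 6+10=16
a = 7: 7+7=14, 7+8=15, 7+10=17
a = 8: 8+8=16, 8+10=18
a = 10: 10+10=20
Distinct sums: {-2, 0, 2, 5, 6, 7, 8, 9, 11, 12, 13, 14, 15, 16, 17, 18, 20}
|A + A| = 17

|A + A| = 17


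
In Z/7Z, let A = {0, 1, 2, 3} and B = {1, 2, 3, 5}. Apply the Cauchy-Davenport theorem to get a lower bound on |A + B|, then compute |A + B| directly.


Cauchy-Davenport: |A + B| ≥ min(p, |A| + |B| - 1) for A, B nonempty in Z/pZ.
|A| = 4, |B| = 4, p = 7.
CD lower bound = min(7, 4 + 4 - 1) = min(7, 7) = 7.
Compute A + B mod 7 directly:
a = 0: 0+1=1, 0+2=2, 0+3=3, 0+5=5
a = 1: 1+1=2, 1+2=3, 1+3=4, 1+5=6
a = 2: 2+1=3, 2+2=4, 2+3=5, 2+5=0
a = 3: 3+1=4, 3+2=5, 3+3=6, 3+5=1
A + B = {0, 1, 2, 3, 4, 5, 6}, so |A + B| = 7.
Verify: 7 ≥ 7? Yes ✓.

CD lower bound = 7, actual |A + B| = 7.


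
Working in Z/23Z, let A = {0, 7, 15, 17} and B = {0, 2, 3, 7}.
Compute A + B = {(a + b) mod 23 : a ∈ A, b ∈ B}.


Work in Z/23Z: reduce every sum a + b modulo 23.
Enumerate all 16 pairs:
a = 0: 0+0=0, 0+2=2, 0+3=3, 0+7=7
a = 7: 7+0=7, 7+2=9, 7+3=10, 7+7=14
a = 15: 15+0=15, 15+2=17, 15+3=18, 15+7=22
a = 17: 17+0=17, 17+2=19, 17+3=20, 17+7=1
Distinct residues collected: {0, 1, 2, 3, 7, 9, 10, 14, 15, 17, 18, 19, 20, 22}
|A + B| = 14 (out of 23 total residues).

A + B = {0, 1, 2, 3, 7, 9, 10, 14, 15, 17, 18, 19, 20, 22}


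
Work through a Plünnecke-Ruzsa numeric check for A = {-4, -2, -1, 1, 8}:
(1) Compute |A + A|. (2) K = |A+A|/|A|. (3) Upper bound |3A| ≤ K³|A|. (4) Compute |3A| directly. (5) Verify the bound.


|A| = 5.
Step 1: Compute A + A by enumerating all 25 pairs.
A + A = {-8, -6, -5, -4, -3, -2, -1, 0, 2, 4, 6, 7, 9, 16}, so |A + A| = 14.
Step 2: Doubling constant K = |A + A|/|A| = 14/5 = 14/5 ≈ 2.8000.
Step 3: Plünnecke-Ruzsa gives |3A| ≤ K³·|A| = (2.8000)³ · 5 ≈ 109.7600.
Step 4: Compute 3A = A + A + A directly by enumerating all triples (a,b,c) ∈ A³; |3A| = 26.
Step 5: Check 26 ≤ 109.7600? Yes ✓.

K = 14/5, Plünnecke-Ruzsa bound K³|A| ≈ 109.7600, |3A| = 26, inequality holds.


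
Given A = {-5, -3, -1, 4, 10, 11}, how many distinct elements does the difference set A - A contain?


A - A = {a - a' : a, a' ∈ A}; |A| = 6.
Bounds: 2|A|-1 ≤ |A - A| ≤ |A|² - |A| + 1, i.e. 11 ≤ |A - A| ≤ 31.
Note: 0 ∈ A - A always (from a - a). The set is symmetric: if d ∈ A - A then -d ∈ A - A.
Enumerate nonzero differences d = a - a' with a > a' (then include -d):
Positive differences: {1, 2, 4, 5, 6, 7, 9, 11, 12, 13, 14, 15, 16}
Full difference set: {0} ∪ (positive diffs) ∪ (negative diffs).
|A - A| = 1 + 2·13 = 27 (matches direct enumeration: 27).

|A - A| = 27


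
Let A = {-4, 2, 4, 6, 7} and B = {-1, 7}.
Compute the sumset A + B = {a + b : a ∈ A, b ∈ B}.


A + B = {a + b : a ∈ A, b ∈ B}.
Enumerate all |A|·|B| = 5·2 = 10 pairs (a, b) and collect distinct sums.
a = -4: -4+-1=-5, -4+7=3
a = 2: 2+-1=1, 2+7=9
a = 4: 4+-1=3, 4+7=11
a = 6: 6+-1=5, 6+7=13
a = 7: 7+-1=6, 7+7=14
Collecting distinct sums: A + B = {-5, 1, 3, 5, 6, 9, 11, 13, 14}
|A + B| = 9

A + B = {-5, 1, 3, 5, 6, 9, 11, 13, 14}


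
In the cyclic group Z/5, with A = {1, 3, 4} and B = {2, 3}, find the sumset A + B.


Work in Z/5Z: reduce every sum a + b modulo 5.
Enumerate all 6 pairs:
a = 1: 1+2=3, 1+3=4
a = 3: 3+2=0, 3+3=1
a = 4: 4+2=1, 4+3=2
Distinct residues collected: {0, 1, 2, 3, 4}
|A + B| = 5 (out of 5 total residues).

A + B = {0, 1, 2, 3, 4}


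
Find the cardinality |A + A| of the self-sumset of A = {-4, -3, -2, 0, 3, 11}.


A + A = {a + a' : a, a' ∈ A}; |A| = 6.
General bounds: 2|A| - 1 ≤ |A + A| ≤ |A|(|A|+1)/2, i.e. 11 ≤ |A + A| ≤ 21.
Lower bound 2|A|-1 is attained iff A is an arithmetic progression.
Enumerate sums a + a' for a ≤ a' (symmetric, so this suffices):
a = -4: -4+-4=-8, -4+-3=-7, -4+-2=-6, -4+0=-4, -4+3=-1, -4+11=7
a = -3: -3+-3=-6, -3+-2=-5, -3+0=-3, -3+3=0, -3+11=8
a = -2: -2+-2=-4, -2+0=-2, -2+3=1, -2+11=9
a = 0: 0+0=0, 0+3=3, 0+11=11
a = 3: 3+3=6, 3+11=14
a = 11: 11+11=22
Distinct sums: {-8, -7, -6, -5, -4, -3, -2, -1, 0, 1, 3, 6, 7, 8, 9, 11, 14, 22}
|A + A| = 18

|A + A| = 18


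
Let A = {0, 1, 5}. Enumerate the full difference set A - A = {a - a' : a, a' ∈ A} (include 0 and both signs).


A - A = {a - a' : a, a' ∈ A}.
Compute a - a' for each ordered pair (a, a'):
a = 0: 0-0=0, 0-1=-1, 0-5=-5
a = 1: 1-0=1, 1-1=0, 1-5=-4
a = 5: 5-0=5, 5-1=4, 5-5=0
Collecting distinct values (and noting 0 appears from a-a):
A - A = {-5, -4, -1, 0, 1, 4, 5}
|A - A| = 7

A - A = {-5, -4, -1, 0, 1, 4, 5}


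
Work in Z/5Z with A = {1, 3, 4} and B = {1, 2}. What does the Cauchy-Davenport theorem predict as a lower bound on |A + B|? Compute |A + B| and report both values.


Cauchy-Davenport: |A + B| ≥ min(p, |A| + |B| - 1) for A, B nonempty in Z/pZ.
|A| = 3, |B| = 2, p = 5.
CD lower bound = min(5, 3 + 2 - 1) = min(5, 4) = 4.
Compute A + B mod 5 directly:
a = 1: 1+1=2, 1+2=3
a = 3: 3+1=4, 3+2=0
a = 4: 4+1=0, 4+2=1
A + B = {0, 1, 2, 3, 4}, so |A + B| = 5.
Verify: 5 ≥ 4? Yes ✓.

CD lower bound = 4, actual |A + B| = 5.


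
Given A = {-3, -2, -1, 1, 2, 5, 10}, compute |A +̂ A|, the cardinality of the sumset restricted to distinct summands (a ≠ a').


Restricted sumset: A +̂ A = {a + a' : a ∈ A, a' ∈ A, a ≠ a'}.
Equivalently, take A + A and drop any sum 2a that is achievable ONLY as a + a for a ∈ A (i.e. sums representable only with equal summands).
Enumerate pairs (a, a') with a < a' (symmetric, so each unordered pair gives one sum; this covers all a ≠ a'):
  -3 + -2 = -5
  -3 + -1 = -4
  -3 + 1 = -2
  -3 + 2 = -1
  -3 + 5 = 2
  -3 + 10 = 7
  -2 + -1 = -3
  -2 + 1 = -1
  -2 + 2 = 0
  -2 + 5 = 3
  -2 + 10 = 8
  -1 + 1 = 0
  -1 + 2 = 1
  -1 + 5 = 4
  -1 + 10 = 9
  1 + 2 = 3
  1 + 5 = 6
  1 + 10 = 11
  2 + 5 = 7
  2 + 10 = 12
  5 + 10 = 15
Collected distinct sums: {-5, -4, -3, -2, -1, 0, 1, 2, 3, 4, 6, 7, 8, 9, 11, 12, 15}
|A +̂ A| = 17
(Reference bound: |A +̂ A| ≥ 2|A| - 3 for |A| ≥ 2, with |A| = 7 giving ≥ 11.)

|A +̂ A| = 17


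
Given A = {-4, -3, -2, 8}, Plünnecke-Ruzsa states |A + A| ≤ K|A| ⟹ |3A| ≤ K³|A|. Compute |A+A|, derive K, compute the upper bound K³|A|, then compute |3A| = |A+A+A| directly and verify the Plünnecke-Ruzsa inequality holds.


|A| = 4.
Step 1: Compute A + A by enumerating all 16 pairs.
A + A = {-8, -7, -6, -5, -4, 4, 5, 6, 16}, so |A + A| = 9.
Step 2: Doubling constant K = |A + A|/|A| = 9/4 = 9/4 ≈ 2.2500.
Step 3: Plünnecke-Ruzsa gives |3A| ≤ K³·|A| = (2.2500)³ · 4 ≈ 45.5625.
Step 4: Compute 3A = A + A + A directly by enumerating all triples (a,b,c) ∈ A³; |3A| = 16.
Step 5: Check 16 ≤ 45.5625? Yes ✓.

K = 9/4, Plünnecke-Ruzsa bound K³|A| ≈ 45.5625, |3A| = 16, inequality holds.


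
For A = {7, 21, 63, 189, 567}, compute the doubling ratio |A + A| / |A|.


|A| = 5.
Compute A + A by enumerating all 25 pairs.
A + A = {14, 28, 42, 70, 84, 126, 196, 210, 252, 378, 574, 588, 630, 756, 1134}, so |A + A| = 15.
K = |A + A| / |A| = 15/5 = 3/1 ≈ 3.0000.
Reference: AP of size 5 gives K = 9/5 ≈ 1.8000; a fully generic set of size 5 gives K ≈ 3.0000.

|A| = 5, |A + A| = 15, K = 15/5 = 3/1.


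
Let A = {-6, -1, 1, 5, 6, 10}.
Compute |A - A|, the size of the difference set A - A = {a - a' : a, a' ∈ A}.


A - A = {a - a' : a, a' ∈ A}; |A| = 6.
Bounds: 2|A|-1 ≤ |A - A| ≤ |A|² - |A| + 1, i.e. 11 ≤ |A - A| ≤ 31.
Note: 0 ∈ A - A always (from a - a). The set is symmetric: if d ∈ A - A then -d ∈ A - A.
Enumerate nonzero differences d = a - a' with a > a' (then include -d):
Positive differences: {1, 2, 4, 5, 6, 7, 9, 11, 12, 16}
Full difference set: {0} ∪ (positive diffs) ∪ (negative diffs).
|A - A| = 1 + 2·10 = 21 (matches direct enumeration: 21).

|A - A| = 21


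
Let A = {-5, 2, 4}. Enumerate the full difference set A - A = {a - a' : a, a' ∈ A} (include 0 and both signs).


A - A = {a - a' : a, a' ∈ A}.
Compute a - a' for each ordered pair (a, a'):
a = -5: -5--5=0, -5-2=-7, -5-4=-9
a = 2: 2--5=7, 2-2=0, 2-4=-2
a = 4: 4--5=9, 4-2=2, 4-4=0
Collecting distinct values (and noting 0 appears from a-a):
A - A = {-9, -7, -2, 0, 2, 7, 9}
|A - A| = 7

A - A = {-9, -7, -2, 0, 2, 7, 9}


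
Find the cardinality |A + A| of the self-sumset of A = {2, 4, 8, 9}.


A + A = {a + a' : a, a' ∈ A}; |A| = 4.
General bounds: 2|A| - 1 ≤ |A + A| ≤ |A|(|A|+1)/2, i.e. 7 ≤ |A + A| ≤ 10.
Lower bound 2|A|-1 is attained iff A is an arithmetic progression.
Enumerate sums a + a' for a ≤ a' (symmetric, so this suffices):
a = 2: 2+2=4, 2+4=6, 2+8=10, 2+9=11
a = 4: 4+4=8, 4+8=12, 4+9=13
a = 8: 8+8=16, 8+9=17
a = 9: 9+9=18
Distinct sums: {4, 6, 8, 10, 11, 12, 13, 16, 17, 18}
|A + A| = 10

|A + A| = 10


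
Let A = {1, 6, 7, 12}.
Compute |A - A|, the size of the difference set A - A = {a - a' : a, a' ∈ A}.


A - A = {a - a' : a, a' ∈ A}; |A| = 4.
Bounds: 2|A|-1 ≤ |A - A| ≤ |A|² - |A| + 1, i.e. 7 ≤ |A - A| ≤ 13.
Note: 0 ∈ A - A always (from a - a). The set is symmetric: if d ∈ A - A then -d ∈ A - A.
Enumerate nonzero differences d = a - a' with a > a' (then include -d):
Positive differences: {1, 5, 6, 11}
Full difference set: {0} ∪ (positive diffs) ∪ (negative diffs).
|A - A| = 1 + 2·4 = 9 (matches direct enumeration: 9).

|A - A| = 9


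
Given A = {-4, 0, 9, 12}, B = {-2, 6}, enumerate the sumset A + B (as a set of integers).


A + B = {a + b : a ∈ A, b ∈ B}.
Enumerate all |A|·|B| = 4·2 = 8 pairs (a, b) and collect distinct sums.
a = -4: -4+-2=-6, -4+6=2
a = 0: 0+-2=-2, 0+6=6
a = 9: 9+-2=7, 9+6=15
a = 12: 12+-2=10, 12+6=18
Collecting distinct sums: A + B = {-6, -2, 2, 6, 7, 10, 15, 18}
|A + B| = 8

A + B = {-6, -2, 2, 6, 7, 10, 15, 18}


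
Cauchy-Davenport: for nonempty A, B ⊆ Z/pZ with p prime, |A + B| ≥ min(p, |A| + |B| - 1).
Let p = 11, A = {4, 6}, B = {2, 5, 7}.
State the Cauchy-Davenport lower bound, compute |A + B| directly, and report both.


Cauchy-Davenport: |A + B| ≥ min(p, |A| + |B| - 1) for A, B nonempty in Z/pZ.
|A| = 2, |B| = 3, p = 11.
CD lower bound = min(11, 2 + 3 - 1) = min(11, 4) = 4.
Compute A + B mod 11 directly:
a = 4: 4+2=6, 4+5=9, 4+7=0
a = 6: 6+2=8, 6+5=0, 6+7=2
A + B = {0, 2, 6, 8, 9}, so |A + B| = 5.
Verify: 5 ≥ 4? Yes ✓.

CD lower bound = 4, actual |A + B| = 5.


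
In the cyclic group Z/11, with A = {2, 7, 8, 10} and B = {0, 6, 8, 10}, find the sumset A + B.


Work in Z/11Z: reduce every sum a + b modulo 11.
Enumerate all 16 pairs:
a = 2: 2+0=2, 2+6=8, 2+8=10, 2+10=1
a = 7: 7+0=7, 7+6=2, 7+8=4, 7+10=6
a = 8: 8+0=8, 8+6=3, 8+8=5, 8+10=7
a = 10: 10+0=10, 10+6=5, 10+8=7, 10+10=9
Distinct residues collected: {1, 2, 3, 4, 5, 6, 7, 8, 9, 10}
|A + B| = 10 (out of 11 total residues).

A + B = {1, 2, 3, 4, 5, 6, 7, 8, 9, 10}


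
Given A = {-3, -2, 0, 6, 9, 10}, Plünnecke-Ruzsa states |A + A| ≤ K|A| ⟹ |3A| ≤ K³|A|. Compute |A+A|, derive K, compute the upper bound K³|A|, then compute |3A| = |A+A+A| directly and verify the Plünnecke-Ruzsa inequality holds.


|A| = 6.
Step 1: Compute A + A by enumerating all 36 pairs.
A + A = {-6, -5, -4, -3, -2, 0, 3, 4, 6, 7, 8, 9, 10, 12, 15, 16, 18, 19, 20}, so |A + A| = 19.
Step 2: Doubling constant K = |A + A|/|A| = 19/6 = 19/6 ≈ 3.1667.
Step 3: Plünnecke-Ruzsa gives |3A| ≤ K³·|A| = (3.1667)³ · 6 ≈ 190.5278.
Step 4: Compute 3A = A + A + A directly by enumerating all triples (a,b,c) ∈ A³; |3A| = 37.
Step 5: Check 37 ≤ 190.5278? Yes ✓.

K = 19/6, Plünnecke-Ruzsa bound K³|A| ≈ 190.5278, |3A| = 37, inequality holds.


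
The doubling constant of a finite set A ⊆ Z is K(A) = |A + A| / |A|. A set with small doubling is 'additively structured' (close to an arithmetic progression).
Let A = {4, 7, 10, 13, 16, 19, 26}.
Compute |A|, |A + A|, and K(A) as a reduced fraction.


|A| = 7.
Compute A + A by enumerating all 49 pairs.
A + A = {8, 11, 14, 17, 20, 23, 26, 29, 30, 32, 33, 35, 36, 38, 39, 42, 45, 52}, so |A + A| = 18.
K = |A + A| / |A| = 18/7 (already in lowest terms) ≈ 2.5714.
Reference: AP of size 7 gives K = 13/7 ≈ 1.8571; a fully generic set of size 7 gives K ≈ 4.0000.

|A| = 7, |A + A| = 18, K = 18/7.


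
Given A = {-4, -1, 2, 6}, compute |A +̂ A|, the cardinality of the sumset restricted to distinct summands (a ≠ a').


Restricted sumset: A +̂ A = {a + a' : a ∈ A, a' ∈ A, a ≠ a'}.
Equivalently, take A + A and drop any sum 2a that is achievable ONLY as a + a for a ∈ A (i.e. sums representable only with equal summands).
Enumerate pairs (a, a') with a < a' (symmetric, so each unordered pair gives one sum; this covers all a ≠ a'):
  -4 + -1 = -5
  -4 + 2 = -2
  -4 + 6 = 2
  -1 + 2 = 1
  -1 + 6 = 5
  2 + 6 = 8
Collected distinct sums: {-5, -2, 1, 2, 5, 8}
|A +̂ A| = 6
(Reference bound: |A +̂ A| ≥ 2|A| - 3 for |A| ≥ 2, with |A| = 4 giving ≥ 5.)

|A +̂ A| = 6


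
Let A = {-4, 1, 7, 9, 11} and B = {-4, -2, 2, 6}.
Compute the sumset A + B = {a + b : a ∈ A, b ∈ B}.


A + B = {a + b : a ∈ A, b ∈ B}.
Enumerate all |A|·|B| = 5·4 = 20 pairs (a, b) and collect distinct sums.
a = -4: -4+-4=-8, -4+-2=-6, -4+2=-2, -4+6=2
a = 1: 1+-4=-3, 1+-2=-1, 1+2=3, 1+6=7
a = 7: 7+-4=3, 7+-2=5, 7+2=9, 7+6=13
a = 9: 9+-4=5, 9+-2=7, 9+2=11, 9+6=15
a = 11: 11+-4=7, 11+-2=9, 11+2=13, 11+6=17
Collecting distinct sums: A + B = {-8, -6, -3, -2, -1, 2, 3, 5, 7, 9, 11, 13, 15, 17}
|A + B| = 14

A + B = {-8, -6, -3, -2, -1, 2, 3, 5, 7, 9, 11, 13, 15, 17}


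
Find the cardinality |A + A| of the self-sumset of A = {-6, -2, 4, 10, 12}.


A + A = {a + a' : a, a' ∈ A}; |A| = 5.
General bounds: 2|A| - 1 ≤ |A + A| ≤ |A|(|A|+1)/2, i.e. 9 ≤ |A + A| ≤ 15.
Lower bound 2|A|-1 is attained iff A is an arithmetic progression.
Enumerate sums a + a' for a ≤ a' (symmetric, so this suffices):
a = -6: -6+-6=-12, -6+-2=-8, -6+4=-2, -6+10=4, -6+12=6
a = -2: -2+-2=-4, -2+4=2, -2+10=8, -2+12=10
a = 4: 4+4=8, 4+10=14, 4+12=16
a = 10: 10+10=20, 10+12=22
a = 12: 12+12=24
Distinct sums: {-12, -8, -4, -2, 2, 4, 6, 8, 10, 14, 16, 20, 22, 24}
|A + A| = 14

|A + A| = 14


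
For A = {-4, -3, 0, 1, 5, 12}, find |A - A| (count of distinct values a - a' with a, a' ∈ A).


A - A = {a - a' : a, a' ∈ A}; |A| = 6.
Bounds: 2|A|-1 ≤ |A - A| ≤ |A|² - |A| + 1, i.e. 11 ≤ |A - A| ≤ 31.
Note: 0 ∈ A - A always (from a - a). The set is symmetric: if d ∈ A - A then -d ∈ A - A.
Enumerate nonzero differences d = a - a' with a > a' (then include -d):
Positive differences: {1, 3, 4, 5, 7, 8, 9, 11, 12, 15, 16}
Full difference set: {0} ∪ (positive diffs) ∪ (negative diffs).
|A - A| = 1 + 2·11 = 23 (matches direct enumeration: 23).

|A - A| = 23


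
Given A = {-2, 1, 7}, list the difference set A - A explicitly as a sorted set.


A - A = {a - a' : a, a' ∈ A}.
Compute a - a' for each ordered pair (a, a'):
a = -2: -2--2=0, -2-1=-3, -2-7=-9
a = 1: 1--2=3, 1-1=0, 1-7=-6
a = 7: 7--2=9, 7-1=6, 7-7=0
Collecting distinct values (and noting 0 appears from a-a):
A - A = {-9, -6, -3, 0, 3, 6, 9}
|A - A| = 7

A - A = {-9, -6, -3, 0, 3, 6, 9}


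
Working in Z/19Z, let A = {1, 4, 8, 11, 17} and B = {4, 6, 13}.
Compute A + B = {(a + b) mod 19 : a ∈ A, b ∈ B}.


Work in Z/19Z: reduce every sum a + b modulo 19.
Enumerate all 15 pairs:
a = 1: 1+4=5, 1+6=7, 1+13=14
a = 4: 4+4=8, 4+6=10, 4+13=17
a = 8: 8+4=12, 8+6=14, 8+13=2
a = 11: 11+4=15, 11+6=17, 11+13=5
a = 17: 17+4=2, 17+6=4, 17+13=11
Distinct residues collected: {2, 4, 5, 7, 8, 10, 11, 12, 14, 15, 17}
|A + B| = 11 (out of 19 total residues).

A + B = {2, 4, 5, 7, 8, 10, 11, 12, 14, 15, 17}


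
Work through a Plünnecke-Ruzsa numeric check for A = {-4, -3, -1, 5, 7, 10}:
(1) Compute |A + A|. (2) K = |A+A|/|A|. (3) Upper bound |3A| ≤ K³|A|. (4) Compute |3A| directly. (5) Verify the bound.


|A| = 6.
Step 1: Compute A + A by enumerating all 36 pairs.
A + A = {-8, -7, -6, -5, -4, -2, 1, 2, 3, 4, 6, 7, 9, 10, 12, 14, 15, 17, 20}, so |A + A| = 19.
Step 2: Doubling constant K = |A + A|/|A| = 19/6 = 19/6 ≈ 3.1667.
Step 3: Plünnecke-Ruzsa gives |3A| ≤ K³·|A| = (3.1667)³ · 6 ≈ 190.5278.
Step 4: Compute 3A = A + A + A directly by enumerating all triples (a,b,c) ∈ A³; |3A| = 37.
Step 5: Check 37 ≤ 190.5278? Yes ✓.

K = 19/6, Plünnecke-Ruzsa bound K³|A| ≈ 190.5278, |3A| = 37, inequality holds.


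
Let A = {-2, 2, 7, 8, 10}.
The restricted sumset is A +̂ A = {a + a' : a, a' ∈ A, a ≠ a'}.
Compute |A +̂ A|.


Restricted sumset: A +̂ A = {a + a' : a ∈ A, a' ∈ A, a ≠ a'}.
Equivalently, take A + A and drop any sum 2a that is achievable ONLY as a + a for a ∈ A (i.e. sums representable only with equal summands).
Enumerate pairs (a, a') with a < a' (symmetric, so each unordered pair gives one sum; this covers all a ≠ a'):
  -2 + 2 = 0
  -2 + 7 = 5
  -2 + 8 = 6
  -2 + 10 = 8
  2 + 7 = 9
  2 + 8 = 10
  2 + 10 = 12
  7 + 8 = 15
  7 + 10 = 17
  8 + 10 = 18
Collected distinct sums: {0, 5, 6, 8, 9, 10, 12, 15, 17, 18}
|A +̂ A| = 10
(Reference bound: |A +̂ A| ≥ 2|A| - 3 for |A| ≥ 2, with |A| = 5 giving ≥ 7.)

|A +̂ A| = 10


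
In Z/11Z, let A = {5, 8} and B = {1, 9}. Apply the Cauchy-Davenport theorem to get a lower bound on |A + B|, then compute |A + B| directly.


Cauchy-Davenport: |A + B| ≥ min(p, |A| + |B| - 1) for A, B nonempty in Z/pZ.
|A| = 2, |B| = 2, p = 11.
CD lower bound = min(11, 2 + 2 - 1) = min(11, 3) = 3.
Compute A + B mod 11 directly:
a = 5: 5+1=6, 5+9=3
a = 8: 8+1=9, 8+9=6
A + B = {3, 6, 9}, so |A + B| = 3.
Verify: 3 ≥ 3? Yes ✓.

CD lower bound = 3, actual |A + B| = 3.


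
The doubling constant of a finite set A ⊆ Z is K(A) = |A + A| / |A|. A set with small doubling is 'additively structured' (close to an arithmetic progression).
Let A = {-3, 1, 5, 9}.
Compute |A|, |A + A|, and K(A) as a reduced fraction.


|A| = 4.
Compute A + A by enumerating all 16 pairs.
A + A = {-6, -2, 2, 6, 10, 14, 18}, so |A + A| = 7.
K = |A + A| / |A| = 7/4 (already in lowest terms) ≈ 1.7500.
Reference: AP of size 4 gives K = 7/4 ≈ 1.7500; a fully generic set of size 4 gives K ≈ 2.5000.

|A| = 4, |A + A| = 7, K = 7/4.


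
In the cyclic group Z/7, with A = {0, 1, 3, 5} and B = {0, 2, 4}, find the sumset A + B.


Work in Z/7Z: reduce every sum a + b modulo 7.
Enumerate all 12 pairs:
a = 0: 0+0=0, 0+2=2, 0+4=4
a = 1: 1+0=1, 1+2=3, 1+4=5
a = 3: 3+0=3, 3+2=5, 3+4=0
a = 5: 5+0=5, 5+2=0, 5+4=2
Distinct residues collected: {0, 1, 2, 3, 4, 5}
|A + B| = 6 (out of 7 total residues).

A + B = {0, 1, 2, 3, 4, 5}


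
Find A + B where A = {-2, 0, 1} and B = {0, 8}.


A + B = {a + b : a ∈ A, b ∈ B}.
Enumerate all |A|·|B| = 3·2 = 6 pairs (a, b) and collect distinct sums.
a = -2: -2+0=-2, -2+8=6
a = 0: 0+0=0, 0+8=8
a = 1: 1+0=1, 1+8=9
Collecting distinct sums: A + B = {-2, 0, 1, 6, 8, 9}
|A + B| = 6

A + B = {-2, 0, 1, 6, 8, 9}


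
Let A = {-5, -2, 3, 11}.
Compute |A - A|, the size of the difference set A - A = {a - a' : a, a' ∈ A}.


A - A = {a - a' : a, a' ∈ A}; |A| = 4.
Bounds: 2|A|-1 ≤ |A - A| ≤ |A|² - |A| + 1, i.e. 7 ≤ |A - A| ≤ 13.
Note: 0 ∈ A - A always (from a - a). The set is symmetric: if d ∈ A - A then -d ∈ A - A.
Enumerate nonzero differences d = a - a' with a > a' (then include -d):
Positive differences: {3, 5, 8, 13, 16}
Full difference set: {0} ∪ (positive diffs) ∪ (negative diffs).
|A - A| = 1 + 2·5 = 11 (matches direct enumeration: 11).

|A - A| = 11


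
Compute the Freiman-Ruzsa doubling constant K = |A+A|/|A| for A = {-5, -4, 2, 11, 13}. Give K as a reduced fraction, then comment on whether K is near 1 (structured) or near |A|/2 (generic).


|A| = 5.
Compute A + A by enumerating all 25 pairs.
A + A = {-10, -9, -8, -3, -2, 4, 6, 7, 8, 9, 13, 15, 22, 24, 26}, so |A + A| = 15.
K = |A + A| / |A| = 15/5 = 3/1 ≈ 3.0000.
Reference: AP of size 5 gives K = 9/5 ≈ 1.8000; a fully generic set of size 5 gives K ≈ 3.0000.

|A| = 5, |A + A| = 15, K = 15/5 = 3/1.


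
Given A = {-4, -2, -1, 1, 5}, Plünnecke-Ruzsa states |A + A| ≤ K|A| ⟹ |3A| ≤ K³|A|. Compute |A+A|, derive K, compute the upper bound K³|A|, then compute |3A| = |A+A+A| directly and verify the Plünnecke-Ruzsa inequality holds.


|A| = 5.
Step 1: Compute A + A by enumerating all 25 pairs.
A + A = {-8, -6, -5, -4, -3, -2, -1, 0, 1, 2, 3, 4, 6, 10}, so |A + A| = 14.
Step 2: Doubling constant K = |A + A|/|A| = 14/5 = 14/5 ≈ 2.8000.
Step 3: Plünnecke-Ruzsa gives |3A| ≤ K³·|A| = (2.8000)³ · 5 ≈ 109.7600.
Step 4: Compute 3A = A + A + A directly by enumerating all triples (a,b,c) ∈ A³; |3A| = 23.
Step 5: Check 23 ≤ 109.7600? Yes ✓.

K = 14/5, Plünnecke-Ruzsa bound K³|A| ≈ 109.7600, |3A| = 23, inequality holds.
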